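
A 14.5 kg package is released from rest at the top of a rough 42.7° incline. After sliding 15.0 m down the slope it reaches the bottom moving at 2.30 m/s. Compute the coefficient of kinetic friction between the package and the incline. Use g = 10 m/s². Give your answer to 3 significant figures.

μ_k = 0.899

The energy dissipated by friction is the PE lost minus the KE gained:
mgL sinθ = 1475.0 J; ½mv² = 38.352 J
W_f = 1475.0 − 38.352 = 1437 J
μ_k = W_f/(mg cosθ · L) = 1437/(106.6 × 15.0) = 0.8988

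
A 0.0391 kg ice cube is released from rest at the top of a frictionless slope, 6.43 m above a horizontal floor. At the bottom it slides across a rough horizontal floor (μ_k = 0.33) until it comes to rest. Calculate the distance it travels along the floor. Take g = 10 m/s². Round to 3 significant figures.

d = 19.5 m

Energy at the top = energy at the end + work done against friction:
At rest all PE has been dissipated by friction: mgh = μ_k m g d
d = h/μ_k = 6.43/0.33 = 19.48 m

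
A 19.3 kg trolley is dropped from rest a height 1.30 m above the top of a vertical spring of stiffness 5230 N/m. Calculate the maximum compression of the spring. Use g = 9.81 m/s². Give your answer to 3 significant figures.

Take the reference level at the top of the uncompressed spring. At max compression the trolley has fallen H + x and is momentarily at rest:
mg(H + x) = ½kx²
½(5230)x² − (19.3)(9.81)x − (19.3)(9.81)(1.30) = 0
2615x² − 189.3x − 246.1 = 0
x = [189.3 + √(35847 + 2.5746e+06)]/(2 × 2615) = 0.3451 m

x = 0.345 m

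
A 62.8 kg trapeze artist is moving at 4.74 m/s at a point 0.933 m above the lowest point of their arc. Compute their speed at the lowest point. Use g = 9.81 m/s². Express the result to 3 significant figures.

Equating total energy at the two states: ½mv₀² + mgh = ½mv²
v² = v₀² + 2gh = (4.74)² + 2(9.81)(0.933) = 40.773
v = √40.773 = 6.385 m/s

v = 6.39 m/s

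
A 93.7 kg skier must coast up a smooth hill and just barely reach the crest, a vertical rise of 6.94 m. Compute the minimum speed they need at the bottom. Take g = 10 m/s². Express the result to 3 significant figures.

v = 11.8 m/s

At the top they are momentarily at rest, so all KE converts to PE: ½mv² = mgh
v = √(2gh) = √(2 × 10 × 6.94) = 11.78 m/s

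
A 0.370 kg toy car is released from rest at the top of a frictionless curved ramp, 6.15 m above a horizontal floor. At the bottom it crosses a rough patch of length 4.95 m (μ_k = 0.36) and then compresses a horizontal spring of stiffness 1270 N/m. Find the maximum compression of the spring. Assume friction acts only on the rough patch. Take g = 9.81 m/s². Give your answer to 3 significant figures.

x = 0.158 m

Initial energy: E₁ = mgh = (0.370)(9.81)(6.15) = 22.323 J
Friction removes W_f = μ_k mg d = (0.36)(0.370)(9.81)(4.95) = 6.468 J
Energy reaching the spring: E = 22.323 − 6.468 = 15.855 J
At max compression ½kx² = E ⇒ x = √(2E/k) = √(2 × 15.855/1270) = 0.1580 m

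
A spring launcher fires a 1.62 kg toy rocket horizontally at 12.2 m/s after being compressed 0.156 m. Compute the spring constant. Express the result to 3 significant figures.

k = 9910 N/m

Spring PE at full compression equals KE at release: ½kx² = ½mv²
k = mv²/x² = (1.62)(12.2)²/(0.156)² = 9908 N/m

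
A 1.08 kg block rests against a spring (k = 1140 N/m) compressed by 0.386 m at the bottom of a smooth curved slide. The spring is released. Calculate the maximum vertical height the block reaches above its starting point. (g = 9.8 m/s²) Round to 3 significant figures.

h = 8.02 m

At maximum height the block is at rest, so ½kx² = mgh
h = kx²/(2mg) = (1140)(0.386)²/(2 × 1.08 × 9.8) = 8.024 m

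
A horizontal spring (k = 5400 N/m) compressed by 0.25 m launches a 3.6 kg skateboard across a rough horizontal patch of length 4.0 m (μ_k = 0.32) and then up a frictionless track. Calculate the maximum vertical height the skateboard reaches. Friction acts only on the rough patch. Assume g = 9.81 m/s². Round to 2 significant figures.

Spring energy: E₀ = ½kx² = ½(5400)(0.25)² = 168.75 J
Friction: W_f = μ_k mg d = (0.32)(3.6)(9.81)(4.0) = 45.20 J
Energy at base of ramp: E = 168.75 − 45.20 = 123.55 J
At max height all remaining energy is PE: mgh = E ⇒ h = E/(mg) = 123.55/(3.6 × 9.81) = 3.498 m

h = 3.5 m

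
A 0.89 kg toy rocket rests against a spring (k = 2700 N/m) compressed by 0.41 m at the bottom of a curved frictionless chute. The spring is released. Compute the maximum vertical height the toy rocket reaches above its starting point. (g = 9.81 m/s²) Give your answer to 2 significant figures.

At maximum height the toy rocket is at rest, so ½kx² = mgh
h = kx²/(2mg) = (2700)(0.41)²/(2 × 0.89 × 9.81) = 25.99 m

h = 26 m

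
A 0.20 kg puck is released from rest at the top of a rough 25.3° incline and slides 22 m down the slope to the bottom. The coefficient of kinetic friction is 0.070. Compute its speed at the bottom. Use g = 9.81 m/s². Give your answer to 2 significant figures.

Work–energy: mg(L sinθ) − μ_k(mg cosθ)L = ½mv²
mgh = mgL sinθ = (0.20)(9.81)(22)sin25.3° = 18.446 J
W_f = μ_k mg cosθ · L = (0.070)(0.20)(9.81)cos25.3°·22 = 2.732 J
½mv² = 18.446 − 2.732 = 15.715 J
v = √(2 × 15.715/0.20) = 12.54 m/s

v = 13 m/s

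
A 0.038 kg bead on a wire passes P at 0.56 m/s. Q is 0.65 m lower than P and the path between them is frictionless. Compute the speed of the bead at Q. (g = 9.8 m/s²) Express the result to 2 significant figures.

v = 3.6 m/s

Equating total energy at the two states: ½mv₀² + mgh = ½mv²
The mass cancels from both sides.
v² = v₀² + 2gh = (0.56)² + 2(9.8)(0.65) = 13.054
v = √13.054 = 3.613 m/s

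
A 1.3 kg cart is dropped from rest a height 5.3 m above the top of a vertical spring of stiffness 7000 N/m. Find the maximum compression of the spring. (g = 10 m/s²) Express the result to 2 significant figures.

x = 0.14 m

Measuring PE from the top of the relaxed spring, at max compression the cart has dropped H + x with zero KE, so:
mg(H + x) = ½kx²
½(7000)x² − (1.3)(10)x − (1.3)(10)(5.3) = 0
3500x² − 13.00x − 68.90 = 0
x = [13.00 + √(169.0 + 964600)]/(2 × 3500) = 0.1422 m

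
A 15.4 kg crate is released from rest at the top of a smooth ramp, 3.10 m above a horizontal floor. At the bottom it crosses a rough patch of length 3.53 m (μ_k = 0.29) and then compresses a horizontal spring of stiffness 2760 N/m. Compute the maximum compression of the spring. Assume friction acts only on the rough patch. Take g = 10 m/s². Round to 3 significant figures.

Initial energy: E₁ = mgh = (15.4)(10)(3.10) = 477.40 J
Friction removes W_f = μ_k mg d = (0.29)(15.4)(10)(3.53) = 157.6 J
Energy reaching the spring: E = 477.40 − 157.6 = 319.75 J
At max compression ½kx² = E ⇒ x = √(2E/k) = √(2 × 319.75/2760) = 0.4814 m

x = 0.481 m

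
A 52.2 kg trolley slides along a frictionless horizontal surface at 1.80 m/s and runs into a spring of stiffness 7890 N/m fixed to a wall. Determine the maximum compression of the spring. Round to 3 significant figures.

x = 0.146 m

Conservation of energy between contact and max compression: ½mv² = ½kx²
x = v√(m/k) = 1.80 × √(52.2/7890) = 0.1464 m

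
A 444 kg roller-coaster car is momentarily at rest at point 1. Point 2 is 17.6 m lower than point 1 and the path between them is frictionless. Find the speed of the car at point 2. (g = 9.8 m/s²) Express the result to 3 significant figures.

Energy conservation between the two points: mgh = ½mv²
v = √(2gh) = √(2 × 9.8 × 17.6) = √344.96 = 18.57 m/s

v = 18.6 m/s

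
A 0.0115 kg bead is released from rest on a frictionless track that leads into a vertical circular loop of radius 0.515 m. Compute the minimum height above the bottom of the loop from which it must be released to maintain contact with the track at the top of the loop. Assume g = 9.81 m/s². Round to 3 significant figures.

h = 1.29 m

At the top, for minimum speed gravity alone supplies the centripetal force: mg = mv_top²/r ⇒ v_top² = gr = 5.052 m²/s²
Energy conservation from release height h to the top (height 2r): mgh = ½mv_top² + mg(2r)
h = v_top²/(2g) + 2r = r/2 + 2r = 5r/2 = 1.288 m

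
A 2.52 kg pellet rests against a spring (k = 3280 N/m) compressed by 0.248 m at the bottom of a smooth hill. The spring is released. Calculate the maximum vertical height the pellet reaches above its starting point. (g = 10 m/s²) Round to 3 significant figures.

h = 4.00 m

All spring PE becomes gravitational PE at the highest point: ½kx² = mgh
h = kx²/(2mg) = (3280)(0.248)²/(2 × 2.52 × 10) = 4.003 m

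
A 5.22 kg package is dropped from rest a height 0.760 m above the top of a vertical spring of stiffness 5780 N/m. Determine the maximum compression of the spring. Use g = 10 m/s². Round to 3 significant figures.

x = 0.127 m

Let x be the compression. The total drop is H + x, and the package is instantaneously at rest at max compression, so energy conservation gives:
mg(H + x) = ½kx²
½(5780)x² − (5.22)(10)x − (5.22)(10)(0.760) = 0
2890x² − 52.20x − 39.67 = 0
x = [52.20 + √(2725 + 458608)]/(2 × 2890) = 0.1265 m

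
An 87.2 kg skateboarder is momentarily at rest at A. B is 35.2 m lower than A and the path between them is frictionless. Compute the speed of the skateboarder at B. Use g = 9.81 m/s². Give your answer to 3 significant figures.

Energy conservation between the two points: mgh = ½mv²
v = √(2gh) = √(2 × 9.81 × 35.2) = √690.62 = 26.28 m/s

v = 26.3 m/s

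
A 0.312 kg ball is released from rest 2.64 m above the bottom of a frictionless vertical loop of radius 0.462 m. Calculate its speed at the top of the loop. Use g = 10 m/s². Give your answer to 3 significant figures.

v = 5.86 m/s

Energy conservation: mgh = ½mv_top² + mg(2r)
v_top² = 2g(h − 2r) = 2(10)(2.64 − 0.9240) = 34.32
v_top = 5.858 m/s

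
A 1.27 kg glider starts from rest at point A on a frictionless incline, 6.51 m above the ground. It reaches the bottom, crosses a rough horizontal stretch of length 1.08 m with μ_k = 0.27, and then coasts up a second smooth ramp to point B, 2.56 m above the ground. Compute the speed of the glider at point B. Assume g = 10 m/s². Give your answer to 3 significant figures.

v = 8.55 m/s

Energy at A: mgh₁ = (1.27)(10)(6.51) = 82.677 J
Friction loss: W_f = μ_k mg d = 3.703 J
At B: ½mv² + mgh₂ = mgh₁ − W_f
½mv² = 82.677 − 3.703 − 32.512 = 46.462 J
v = √(2 × 46.462/1.27) = 8.554 m/s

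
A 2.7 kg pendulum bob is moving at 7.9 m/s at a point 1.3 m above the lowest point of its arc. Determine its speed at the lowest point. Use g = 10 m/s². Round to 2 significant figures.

Energy conservation between the two points: ½mv₀² + mgh = ½mv²
The mass cancels from both sides.
v² = v₀² + 2gh = (7.9)² + 2(10)(1.3) = 88.410
v = √88.410 = 9.403 m/s

v = 9.4 m/s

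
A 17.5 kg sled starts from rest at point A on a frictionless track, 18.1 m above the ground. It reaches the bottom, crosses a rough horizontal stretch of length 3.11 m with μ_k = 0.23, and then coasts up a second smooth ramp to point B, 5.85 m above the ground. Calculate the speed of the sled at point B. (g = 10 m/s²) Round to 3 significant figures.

v = 15.2 m/s

Energy at A: mgh₁ = (17.5)(10)(18.1) = 3167.5 J
Friction loss: W_f = μ_k mg d = 125.2 J
At B: ½mv² + mgh₂ = mgh₁ − W_f
½mv² = 3167.5 − 125.2 − 1023.7 = 2018.6 J
v = √(2 × 2018.6/17.5) = 15.19 m/s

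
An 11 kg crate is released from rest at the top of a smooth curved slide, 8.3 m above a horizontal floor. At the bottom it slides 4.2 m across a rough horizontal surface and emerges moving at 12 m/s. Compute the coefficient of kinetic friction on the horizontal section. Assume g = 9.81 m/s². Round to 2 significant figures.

μ_k = 0.23

Energy bookkeeping (friction removes W_f = μ_k N d):
mgh = ½mv² + μ_k m g d
mgh = 895.65 J; ½mv² = 792.00 J
W_f = 895.65 − 792.00 = 103.7 J
μ_k = W_f/(mg·d) = 103.7/(107.9 × 4.2) = 0.2287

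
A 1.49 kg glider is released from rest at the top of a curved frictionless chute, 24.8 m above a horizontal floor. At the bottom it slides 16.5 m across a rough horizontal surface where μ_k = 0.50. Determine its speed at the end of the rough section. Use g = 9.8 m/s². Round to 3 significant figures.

Applying the work–energy principle:
mgh = ½mv² + μ_k m g d
W_f = μ_k mg d = (0.50)(1.49)(9.8)(16.5) = 120.5 J
½mv² = mgh − W_f = 362.13 − 120.5 = 241.66 J
v = √(2 × 241.66/1.49) = 18.01 m/s

v = 18.0 m/s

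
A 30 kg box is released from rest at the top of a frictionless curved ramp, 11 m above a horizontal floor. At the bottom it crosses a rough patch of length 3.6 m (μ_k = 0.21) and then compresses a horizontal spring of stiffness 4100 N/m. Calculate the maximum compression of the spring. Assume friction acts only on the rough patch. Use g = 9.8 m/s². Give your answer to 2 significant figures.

Initial energy: E₁ = mgh = (30)(9.8)(11) = 3234.0 J
Friction removes W_f = μ_k mg d = (0.21)(30)(9.8)(3.6) = 222.3 J
Energy reaching the spring: E = 3234.0 − 222.3 = 3011.7 J
At max compression ½kx² = E ⇒ x = √(2E/k) = √(2 × 3011.7/4100) = 1.212 m

x = 1.2 m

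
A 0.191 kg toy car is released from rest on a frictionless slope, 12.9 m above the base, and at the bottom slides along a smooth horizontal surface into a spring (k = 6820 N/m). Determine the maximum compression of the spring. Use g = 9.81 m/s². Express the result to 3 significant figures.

x = 0.0842 m

Energy conservation (no friction) from release to max compression: mgh = ½kx²
x = √(2mgh/k) = √(2 × 0.191 × 9.81 × 12.9 / 6820) = 0.08419 m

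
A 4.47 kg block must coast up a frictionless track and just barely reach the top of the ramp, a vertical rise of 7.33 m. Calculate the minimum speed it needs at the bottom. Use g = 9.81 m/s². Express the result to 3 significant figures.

At the top it is momentarily at rest, so all KE converts to PE: ½mv² = mgh
v = √(2gh) = √(2 × 9.81 × 7.33) = 11.99 m/s

v = 12.0 m/s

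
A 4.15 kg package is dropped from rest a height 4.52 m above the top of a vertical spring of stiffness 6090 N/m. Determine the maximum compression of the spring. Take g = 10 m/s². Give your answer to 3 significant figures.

x = 0.255 m

Let x be the compression. The total drop is H + x, and the package is instantaneously at rest at max compression, so energy conservation gives:
mg(H + x) = ½kx²
½(6090)x² − (4.15)(10)x − (4.15)(10)(4.52) = 0
3045x² − 41.50x − 187.6 = 0
x = [41.50 + √(1722 + 2.2847e+06)]/(2 × 3045) = 0.2551 m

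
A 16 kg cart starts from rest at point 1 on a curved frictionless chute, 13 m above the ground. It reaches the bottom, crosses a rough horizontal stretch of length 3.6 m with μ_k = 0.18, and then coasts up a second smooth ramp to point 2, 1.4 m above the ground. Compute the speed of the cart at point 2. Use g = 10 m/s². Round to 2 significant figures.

v = 15 m/s

Energy at 1: mgh₁ = (16)(10)(13) = 2080.0 J
Friction loss: W_f = μ_k mg d = 103.7 J
At 2: ½mv² + mgh₂ = mgh₁ − W_f
½mv² = 2080.0 − 103.7 − 224.00 = 1752.3 J
v = √(2 × 1752.3/16) = 14.80 m/s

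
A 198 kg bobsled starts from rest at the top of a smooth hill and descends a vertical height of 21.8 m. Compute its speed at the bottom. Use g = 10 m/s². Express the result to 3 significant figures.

v = 20.9 m/s

Mechanical energy is conserved (no friction): mgh = ½mv²
The mass cancels from both sides.
v = √(2gh) = √(2 × 10 × 21.8) = √436.00 = 20.88 m/s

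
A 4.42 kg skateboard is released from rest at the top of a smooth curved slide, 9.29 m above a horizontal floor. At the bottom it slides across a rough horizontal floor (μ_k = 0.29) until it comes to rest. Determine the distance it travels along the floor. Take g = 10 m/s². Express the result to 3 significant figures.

Energy bookkeeping (friction removes W_f = μ_k N d):
At rest all PE has been dissipated by friction: mgh = μ_k m g d
d = h/μ_k = 9.29/0.29 = 32.03 m

d = 32.0 m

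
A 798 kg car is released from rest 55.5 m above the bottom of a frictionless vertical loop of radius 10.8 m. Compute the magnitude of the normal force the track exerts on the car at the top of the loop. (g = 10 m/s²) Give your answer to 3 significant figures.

Energy from release to top (height 2r): mgh = ½mv_top² + mg(2r)
v_top² = 2g(h − 2r) = 2(10)(55.5 − 21.60) = 678.00 m²/s²
At the top, both N and weight point toward the centre: N + mg = mv_top²/r
N = m(v_top²/r − g) = 798(678.00/10.8 − 10) = 42117 N

N = 42100 N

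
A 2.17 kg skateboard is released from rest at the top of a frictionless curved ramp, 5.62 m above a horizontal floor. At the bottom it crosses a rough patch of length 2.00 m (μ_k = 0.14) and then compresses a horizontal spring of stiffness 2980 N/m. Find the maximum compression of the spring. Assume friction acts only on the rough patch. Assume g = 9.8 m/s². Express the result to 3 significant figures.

Initial energy: E₁ = mgh = (2.17)(9.8)(5.62) = 119.51 J
Friction removes W_f = μ_k mg d = (0.14)(2.17)(9.8)(2.00) = 5.954 J
Energy reaching the spring: E = 119.51 − 5.954 = 113.56 J
At max compression ½kx² = E ⇒ x = √(2E/k) = √(2 × 113.56/2980) = 0.2761 m

x = 0.276 m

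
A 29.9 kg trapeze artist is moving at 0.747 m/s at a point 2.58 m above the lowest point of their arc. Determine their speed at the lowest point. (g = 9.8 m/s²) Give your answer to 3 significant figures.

v = 7.15 m/s

Equating total energy at the two states: ½mv₀² + mgh = ½mv²
The mass cancels from both sides.
v² = v₀² + 2gh = (0.747)² + 2(9.8)(2.58) = 51.126
v = √51.126 = 7.150 m/s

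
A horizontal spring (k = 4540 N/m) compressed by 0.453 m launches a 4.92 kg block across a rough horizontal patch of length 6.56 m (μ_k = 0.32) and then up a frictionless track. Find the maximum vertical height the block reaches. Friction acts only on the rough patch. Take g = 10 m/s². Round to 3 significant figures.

h = 7.37 m

Spring energy: E₀ = ½kx² = ½(4540)(0.453)² = 465.82 J
Friction: W_f = μ_k mg d = (0.32)(4.92)(10)(6.56) = 103.3 J
Energy at base of ramp: E = 465.82 − 103.3 = 362.54 J
At max height all remaining energy is PE: mgh = E ⇒ h = E/(mg) = 362.54/(4.92 × 10) = 7.369 m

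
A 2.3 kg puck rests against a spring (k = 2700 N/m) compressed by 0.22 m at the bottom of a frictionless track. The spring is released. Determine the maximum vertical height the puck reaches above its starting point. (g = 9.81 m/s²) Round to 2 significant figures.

h = 2.9 m

At maximum height the puck is at rest, so ½kx² = mgh
h = kx²/(2mg) = (2700)(0.22)²/(2 × 2.3 × 9.81) = 2.896 m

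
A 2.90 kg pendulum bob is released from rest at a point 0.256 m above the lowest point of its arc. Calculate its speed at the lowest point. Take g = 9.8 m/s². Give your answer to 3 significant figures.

v = 2.24 m/s

Energy conservation between the two points: mgh = ½mv²
v = √(2gh) = √(2 × 9.8 × 0.256) = √5.0176 = 2.240 m/s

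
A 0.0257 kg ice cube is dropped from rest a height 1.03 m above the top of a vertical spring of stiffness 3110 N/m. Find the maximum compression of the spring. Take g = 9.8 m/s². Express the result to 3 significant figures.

x = 0.0130 m

Take the reference level at the top of the uncompressed spring. At max compression the cube has fallen H + x and is momentarily at rest:
mg(H + x) = ½kx²
½(3110)x² − (0.0257)(9.8)x − (0.0257)(9.8)(1.03) = 0
1555x² − 0.2519x − 0.2594 = 0
x = [0.2519 + √(0.06343 + 1613.6)]/(2 × 1555) = 0.01300 m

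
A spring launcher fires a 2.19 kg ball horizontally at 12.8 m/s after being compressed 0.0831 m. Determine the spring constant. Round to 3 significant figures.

k = 52000 N/m

Spring PE at full compression equals KE at release: ½kx² = ½mv²
k = mv²/x² = (2.19)(12.8)²/(0.0831)² = 51959 N/m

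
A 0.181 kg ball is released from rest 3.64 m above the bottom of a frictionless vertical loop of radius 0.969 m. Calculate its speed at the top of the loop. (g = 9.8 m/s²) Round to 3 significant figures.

Energy conservation: mgh = ½mv_top² + mg(2r)
v_top² = 2g(h − 2r) = 2(9.8)(3.64 − 1.938) = 33.36
v_top = 5.776 m/s

v = 5.78 m/s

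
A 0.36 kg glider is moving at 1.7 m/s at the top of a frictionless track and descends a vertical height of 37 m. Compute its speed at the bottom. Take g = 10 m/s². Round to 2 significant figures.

By conservation of mechanical energy, ½mv₀² + mgh = ½mv²
v² = v₀² + 2gh = (1.7)² + 2(10)(37) = 742.89
v = √742.89 = 27.26 m/s

v = 27 m/s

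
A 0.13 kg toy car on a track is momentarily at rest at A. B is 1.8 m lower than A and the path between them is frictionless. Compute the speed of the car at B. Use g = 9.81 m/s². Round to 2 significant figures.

Energy conservation between the two points: mgh = ½mv²
The mass cancels from both sides.
v = √(2gh) = √(2 × 9.81 × 1.8) = √35.316 = 5.943 m/s

v = 5.9 m/s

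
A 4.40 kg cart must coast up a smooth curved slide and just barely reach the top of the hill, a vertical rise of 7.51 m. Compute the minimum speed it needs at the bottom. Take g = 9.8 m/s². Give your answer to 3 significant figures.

v = 12.1 m/s

At the top it is momentarily at rest, so all KE converts to PE: ½mv² = mgh
v = √(2gh) = √(2 × 9.8 × 7.51) = 12.13 m/s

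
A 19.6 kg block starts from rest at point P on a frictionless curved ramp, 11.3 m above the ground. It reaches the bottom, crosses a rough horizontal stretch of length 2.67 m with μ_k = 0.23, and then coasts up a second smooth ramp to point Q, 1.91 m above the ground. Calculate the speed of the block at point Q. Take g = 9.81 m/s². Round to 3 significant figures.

v = 13.1 m/s

Energy at P: mgh₁ = (19.6)(9.81)(11.3) = 2172.7 J
Friction loss: W_f = μ_k mg d = 118.1 J
At Q: ½mv² + mgh₂ = mgh₁ − W_f
½mv² = 2172.7 − 118.1 − 367.25 = 1687.4 J
v = √(2 × 1687.4/19.6) = 13.12 m/s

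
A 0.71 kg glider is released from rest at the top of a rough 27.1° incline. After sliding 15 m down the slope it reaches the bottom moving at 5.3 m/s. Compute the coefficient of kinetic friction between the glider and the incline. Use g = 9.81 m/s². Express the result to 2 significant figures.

μ_k = 0.40

The energy dissipated by friction is the PE lost minus the KE gained:
mgL sinθ = 47.594 J; ½mv² = 9.9719 J
W_f = 47.594 − 9.9719 = 37.62 J
μ_k = W_f/(mg cosθ · L) = 37.62/(6.200 × 15) = 0.4045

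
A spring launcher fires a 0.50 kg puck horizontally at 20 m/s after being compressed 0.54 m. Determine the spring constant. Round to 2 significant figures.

k = 690 N/m

½kx² = ½mv²
k = mv²/x² = (0.50)(20)²/(0.54)² = 685.9 N/m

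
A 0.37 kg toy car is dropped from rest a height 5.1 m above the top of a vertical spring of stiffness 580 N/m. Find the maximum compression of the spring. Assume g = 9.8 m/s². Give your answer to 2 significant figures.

x = 0.26 m

Let x be the compression. The total drop is H + x, and the car is instantaneously at rest at max compression, so energy conservation gives:
mg(H + x) = ½kx²
½(580)x² − (0.37)(9.8)x − (0.37)(9.8)(5.1) = 0
290.0x² − 3.626x − 18.49 = 0
x = [3.626 + √(13.15 + 21451)]/(2 × 290.0) = 0.2589 m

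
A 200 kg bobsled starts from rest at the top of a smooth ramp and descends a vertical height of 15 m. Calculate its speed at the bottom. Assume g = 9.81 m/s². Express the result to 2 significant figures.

v = 17 m/s

Mechanical energy is conserved (no friction): mgh = ½mv²
The mass cancels from both sides.
v = √(2gh) = √(2 × 9.81 × 15) = √294.30 = 17.16 m/s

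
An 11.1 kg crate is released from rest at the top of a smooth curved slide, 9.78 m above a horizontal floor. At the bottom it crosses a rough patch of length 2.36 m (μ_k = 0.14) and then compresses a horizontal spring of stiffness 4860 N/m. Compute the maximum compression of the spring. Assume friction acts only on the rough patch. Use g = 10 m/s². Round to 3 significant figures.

Initial energy: E₁ = mgh = (11.1)(10)(9.78) = 1085.6 J
Friction removes W_f = μ_k mg d = (0.14)(11.1)(10)(2.36) = 36.67 J
Energy reaching the spring: E = 1085.6 − 36.67 = 1048.9 J
At max compression ½kx² = E ⇒ x = √(2E/k) = √(2 × 1048.9/4860) = 0.6570 m

x = 0.657 m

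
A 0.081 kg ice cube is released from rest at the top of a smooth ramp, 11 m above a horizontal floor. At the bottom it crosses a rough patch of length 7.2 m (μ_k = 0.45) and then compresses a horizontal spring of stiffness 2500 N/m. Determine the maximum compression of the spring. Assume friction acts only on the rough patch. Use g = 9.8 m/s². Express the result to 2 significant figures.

x = 0.070 m

Initial energy: E₁ = mgh = (0.081)(9.8)(11) = 8.7318 J
Friction removes W_f = μ_k mg d = (0.45)(0.081)(9.8)(7.2) = 2.572 J
Energy reaching the spring: E = 8.7318 − 2.572 = 6.1599 J
At max compression ½kx² = E ⇒ x = √(2E/k) = √(2 × 6.1599/2500) = 0.07020 m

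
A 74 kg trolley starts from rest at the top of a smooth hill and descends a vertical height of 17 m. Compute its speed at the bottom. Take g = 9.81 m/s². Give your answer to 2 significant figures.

v = 18 m/s

Mechanical energy is conserved (no friction): mgh = ½mv²
v = √(2gh) = √(2 × 9.81 × 17) = √333.54 = 18.26 m/s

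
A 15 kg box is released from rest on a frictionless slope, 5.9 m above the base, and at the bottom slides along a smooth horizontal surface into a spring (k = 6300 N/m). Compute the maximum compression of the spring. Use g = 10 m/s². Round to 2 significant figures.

At max compression the box is momentarily at rest: mgh = ½kx²
x = √(2mgh/k) = √(2 × 15 × 10 × 5.9 / 6300) = 0.5300 m

x = 0.53 m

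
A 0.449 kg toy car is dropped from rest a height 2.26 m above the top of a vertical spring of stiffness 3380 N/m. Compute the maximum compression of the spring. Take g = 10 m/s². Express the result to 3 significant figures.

Take the reference level at the top of the uncompressed spring. At max compression the car has fallen H + x and is momentarily at rest:
mg(H + x) = ½kx²
½(3380)x² − (0.449)(10)x − (0.449)(10)(2.26) = 0
1690x² − 4.490x − 10.15 = 0
x = [4.490 + √(20.16 + 68596)]/(2 × 1690) = 0.07883 m

x = 0.0788 m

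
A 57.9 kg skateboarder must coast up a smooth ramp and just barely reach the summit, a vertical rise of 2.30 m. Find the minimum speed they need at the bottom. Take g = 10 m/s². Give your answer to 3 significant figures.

v = 6.78 m/s

At the top they are momentarily at rest, so all KE converts to PE: ½mv² = mgh
v = √(2gh) = √(2 × 10 × 2.30) = 6.782 m/s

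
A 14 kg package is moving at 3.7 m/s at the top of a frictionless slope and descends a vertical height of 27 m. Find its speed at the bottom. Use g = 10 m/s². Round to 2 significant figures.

Equating total energy at the two states: ½mv₀² + mgh = ½mv²
v² = v₀² + 2gh = (3.7)² + 2(10)(27) = 553.69
v = √553.69 = 23.53 m/s

v = 24 m/s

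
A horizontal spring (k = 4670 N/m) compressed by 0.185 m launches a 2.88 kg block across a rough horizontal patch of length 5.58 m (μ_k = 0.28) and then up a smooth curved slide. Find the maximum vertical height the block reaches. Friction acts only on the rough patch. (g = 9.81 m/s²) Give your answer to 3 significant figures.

h = 1.27 m

Spring energy: E₀ = ½kx² = ½(4670)(0.185)² = 79.915 J
Friction: W_f = μ_k mg d = (0.28)(2.88)(9.81)(5.58) = 44.14 J
Energy at base of ramp: E = 79.915 − 44.14 = 35.773 J
At max height all remaining energy is PE: mgh = E ⇒ h = E/(mg) = 35.773/(2.88 × 9.81) = 1.266 m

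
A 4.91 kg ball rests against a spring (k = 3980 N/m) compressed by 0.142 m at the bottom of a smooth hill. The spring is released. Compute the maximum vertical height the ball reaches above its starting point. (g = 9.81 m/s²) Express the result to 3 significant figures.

At maximum height the ball is at rest, so ½kx² = mgh
h = kx²/(2mg) = (3980)(0.142)²/(2 × 4.91 × 9.81) = 0.8331 m

h = 0.833 m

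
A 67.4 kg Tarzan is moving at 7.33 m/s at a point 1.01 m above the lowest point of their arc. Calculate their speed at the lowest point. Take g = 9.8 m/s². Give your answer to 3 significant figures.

Mechanical energy is conserved (no friction): ½mv₀² + mgh = ½mv²
v² = v₀² + 2gh = (7.33)² + 2(9.8)(1.01) = 73.525
v = √73.525 = 8.575 m/s

v = 8.57 m/s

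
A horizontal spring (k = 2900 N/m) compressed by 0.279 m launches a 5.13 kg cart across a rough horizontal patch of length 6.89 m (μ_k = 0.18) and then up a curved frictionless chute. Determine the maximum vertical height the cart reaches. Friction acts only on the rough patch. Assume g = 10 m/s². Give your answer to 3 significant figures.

h = 0.960 m

Spring energy: E₀ = ½kx² = ½(2900)(0.279)² = 112.87 J
Friction: W_f = μ_k mg d = (0.18)(5.13)(10)(6.89) = 63.62 J
Energy at base of ramp: E = 112.87 − 63.62 = 49.247 J
At max height all remaining energy is PE: mgh = E ⇒ h = E/(mg) = 49.247/(5.13 × 10) = 0.9600 m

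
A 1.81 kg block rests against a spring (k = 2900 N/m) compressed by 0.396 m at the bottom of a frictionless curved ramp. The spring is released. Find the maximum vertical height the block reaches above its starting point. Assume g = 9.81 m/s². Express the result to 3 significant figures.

h = 12.8 m

Energy conservation from release to the highest point: ½kx² = mgh
h = kx²/(2mg) = (2900)(0.396)²/(2 × 1.81 × 9.81) = 12.81 m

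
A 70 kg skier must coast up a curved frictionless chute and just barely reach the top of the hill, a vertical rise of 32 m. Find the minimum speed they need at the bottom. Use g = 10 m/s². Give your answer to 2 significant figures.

At the top they are momentarily at rest, so all KE converts to PE: ½mv² = mgh
v = √(2gh) = √(2 × 10 × 32) = 25.30 m/s

v = 25 m/s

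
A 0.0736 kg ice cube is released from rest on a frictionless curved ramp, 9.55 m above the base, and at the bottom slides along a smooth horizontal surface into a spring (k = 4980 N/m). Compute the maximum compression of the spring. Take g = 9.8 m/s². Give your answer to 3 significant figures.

x = 0.0526 m

At max compression the cube is momentarily at rest: mgh = ½kx²
x = √(2mgh/k) = √(2 × 0.0736 × 9.8 × 9.55 / 4980) = 0.05260 m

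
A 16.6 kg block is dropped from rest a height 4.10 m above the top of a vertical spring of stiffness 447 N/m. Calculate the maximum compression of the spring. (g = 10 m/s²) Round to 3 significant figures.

x = 2.16 m

Take the reference level at the top of the uncompressed spring. At max compression the block has fallen H + x and is momentarily at rest:
mg(H + x) = ½kx²
½(447)x² − (16.6)(10)x − (16.6)(10)(4.10) = 0
223.5x² − 166.0x − 680.6 = 0
x = [166.0 + √(27556 + 608456)]/(2 × 223.5) = 2.155 m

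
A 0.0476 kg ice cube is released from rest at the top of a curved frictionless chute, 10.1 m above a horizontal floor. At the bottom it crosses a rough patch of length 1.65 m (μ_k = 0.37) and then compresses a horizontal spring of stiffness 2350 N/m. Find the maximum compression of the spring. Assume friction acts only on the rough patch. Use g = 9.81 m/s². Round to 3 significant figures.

Initial energy: E₁ = mgh = (0.0476)(9.81)(10.1) = 4.7163 J
Friction removes W_f = μ_k mg d = (0.37)(0.0476)(9.81)(1.65) = 0.2851 J
Energy reaching the spring: E = 4.7163 − 0.2851 = 4.4312 J
At max compression ½kx² = E ⇒ x = √(2E/k) = √(2 × 4.4312/2350) = 0.06141 m

x = 0.0614 m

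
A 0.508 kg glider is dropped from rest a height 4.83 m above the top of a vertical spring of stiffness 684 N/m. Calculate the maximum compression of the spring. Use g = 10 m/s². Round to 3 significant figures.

Let x be the compression. The total drop is H + x, and the glider is instantaneously at rest at max compression, so energy conservation gives:
mg(H + x) = ½kx²
½(684)x² − (0.508)(10)x − (0.508)(10)(4.83) = 0
342.0x² − 5.080x − 24.54 = 0
x = [5.080 + √(25.81 + 33566)]/(2 × 342.0) = 0.2754 m

x = 0.275 m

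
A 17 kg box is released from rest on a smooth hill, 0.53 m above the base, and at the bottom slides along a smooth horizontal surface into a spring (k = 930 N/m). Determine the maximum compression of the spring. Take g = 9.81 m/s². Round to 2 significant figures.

At max compression the box is momentarily at rest: mgh = ½kx²
x = √(2mgh/k) = √(2 × 17 × 9.81 × 0.53 / 930) = 0.4360 m

x = 0.44 m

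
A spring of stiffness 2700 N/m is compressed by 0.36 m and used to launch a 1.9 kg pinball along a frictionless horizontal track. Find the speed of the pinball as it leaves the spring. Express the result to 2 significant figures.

The pinball leaves the spring when the spring is at natural length, so ½kx² = ½mv²
v = x√(k/m) = 0.36 × √(2700/1.9) = 13.57 m/s

v = 14 m/s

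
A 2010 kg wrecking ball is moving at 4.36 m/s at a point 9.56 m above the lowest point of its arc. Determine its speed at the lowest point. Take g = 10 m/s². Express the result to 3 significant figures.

v = 14.5 m/s

Energy conservation between the two points: ½mv₀² + mgh = ½mv²
v² = v₀² + 2gh = (4.36)² + 2(10)(9.56) = 210.21
v = √210.21 = 14.50 m/s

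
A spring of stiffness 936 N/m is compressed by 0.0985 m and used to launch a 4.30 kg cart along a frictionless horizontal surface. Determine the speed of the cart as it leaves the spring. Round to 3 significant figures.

v = 1.45 m/s

Spring PE converts entirely to kinetic energy: ½kx² = ½mv²
v = x√(k/m) = 0.0985 × √(936/4.30) = 1.453 m/s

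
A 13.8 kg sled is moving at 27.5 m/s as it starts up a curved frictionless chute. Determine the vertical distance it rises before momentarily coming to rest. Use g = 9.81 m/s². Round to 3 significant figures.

By energy conservation, ½mv² = mgh
h = v²/(2g) = 27.5²/(2 × 9.81) = 38.54 m

h = 38.5 m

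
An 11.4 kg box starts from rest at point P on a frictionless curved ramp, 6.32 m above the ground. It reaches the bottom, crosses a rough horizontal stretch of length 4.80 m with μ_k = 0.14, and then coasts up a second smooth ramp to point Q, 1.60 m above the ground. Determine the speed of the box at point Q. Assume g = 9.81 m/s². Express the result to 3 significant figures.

v = 8.91 m/s

Energy at P: mgh₁ = (11.4)(9.81)(6.32) = 706.79 J
Friction loss: W_f = μ_k mg d = 75.15 J
At Q: ½mv² + mgh₂ = mgh₁ − W_f
½mv² = 706.79 − 75.15 − 178.93 = 452.70 J
v = √(2 × 452.70/11.4) = 8.912 m/s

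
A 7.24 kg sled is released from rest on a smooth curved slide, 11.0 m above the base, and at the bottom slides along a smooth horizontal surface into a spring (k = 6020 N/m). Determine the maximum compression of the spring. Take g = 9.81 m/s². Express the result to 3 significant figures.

Energy conservation (no friction) from release to max compression: mgh = ½kx²
x = √(2mgh/k) = √(2 × 7.24 × 9.81 × 11.0 / 6020) = 0.5095 m

x = 0.509 m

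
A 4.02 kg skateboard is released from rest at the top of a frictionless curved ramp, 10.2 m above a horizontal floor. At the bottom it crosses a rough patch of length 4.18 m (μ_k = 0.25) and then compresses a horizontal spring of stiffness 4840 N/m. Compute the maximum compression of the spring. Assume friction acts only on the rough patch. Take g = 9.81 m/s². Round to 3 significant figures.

x = 0.386 m

Initial energy: E₁ = mgh = (4.02)(9.81)(10.2) = 402.25 J
Friction removes W_f = μ_k mg d = (0.25)(4.02)(9.81)(4.18) = 41.21 J
Energy reaching the spring: E = 402.25 − 41.21 = 361.04 J
At max compression ½kx² = E ⇒ x = √(2E/k) = √(2 × 361.04/4840) = 0.3863 m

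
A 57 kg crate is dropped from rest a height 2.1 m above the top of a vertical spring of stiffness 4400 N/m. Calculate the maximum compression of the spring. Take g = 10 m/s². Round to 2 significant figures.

Measuring PE from the top of the relaxed spring, at max compression the crate has dropped H + x with zero KE, so:
mg(H + x) = ½kx²
½(4400)x² − (57)(10)x − (57)(10)(2.1) = 0
2200x² − 570.0x − 1197 = 0
x = [570.0 + √(324900 + 1.0534e+07)]/(2 × 2200) = 0.8785 m

x = 0.88 m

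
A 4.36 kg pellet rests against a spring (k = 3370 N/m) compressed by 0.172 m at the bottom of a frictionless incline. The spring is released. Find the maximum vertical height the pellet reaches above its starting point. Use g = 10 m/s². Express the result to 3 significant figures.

h = 1.14 m

Energy conservation from release to the highest point: ½kx² = mgh
h = kx²/(2mg) = (3370)(0.172)²/(2 × 4.36 × 10) = 1.143 m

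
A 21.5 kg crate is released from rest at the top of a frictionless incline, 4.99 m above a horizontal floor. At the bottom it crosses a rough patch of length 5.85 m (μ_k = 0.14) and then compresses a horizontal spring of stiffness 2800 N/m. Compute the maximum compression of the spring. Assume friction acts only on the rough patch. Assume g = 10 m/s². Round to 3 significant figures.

Initial energy: E₁ = mgh = (21.5)(10)(4.99) = 1072.9 J
Friction removes W_f = μ_k mg d = (0.14)(21.5)(10)(5.85) = 176.1 J
Energy reaching the spring: E = 1072.9 − 176.1 = 896.77 J
At max compression ½kx² = E ⇒ x = √(2E/k) = √(2 × 896.77/2800) = 0.8003 m

x = 0.800 m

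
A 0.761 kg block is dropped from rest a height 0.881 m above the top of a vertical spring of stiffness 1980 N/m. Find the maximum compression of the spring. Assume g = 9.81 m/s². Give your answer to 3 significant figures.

Take the reference level at the top of the uncompressed spring. At max compression the block has fallen H + x and is momentarily at rest:
mg(H + x) = ½kx²
½(1980)x² − (0.761)(9.81)x − (0.761)(9.81)(0.881) = 0
990.0x² − 7.465x − 6.577 = 0
x = [7.465 + √(55.73 + 26045)]/(2 × 990.0) = 0.08536 m

x = 0.0854 m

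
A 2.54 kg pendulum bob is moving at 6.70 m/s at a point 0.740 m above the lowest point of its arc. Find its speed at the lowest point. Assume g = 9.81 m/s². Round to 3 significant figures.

By conservation of mechanical energy, ½mv₀² + mgh = ½mv²
v² = v₀² + 2gh = (6.70)² + 2(9.81)(0.740) = 59.409
v = √59.409 = 7.708 m/s

v = 7.71 m/s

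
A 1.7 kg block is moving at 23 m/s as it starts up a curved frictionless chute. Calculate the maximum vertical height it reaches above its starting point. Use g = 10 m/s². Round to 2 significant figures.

h = 26 m

By energy conservation, ½mv² = mgh
h = v²/(2g) = 23²/(2 × 10) = 26.45 m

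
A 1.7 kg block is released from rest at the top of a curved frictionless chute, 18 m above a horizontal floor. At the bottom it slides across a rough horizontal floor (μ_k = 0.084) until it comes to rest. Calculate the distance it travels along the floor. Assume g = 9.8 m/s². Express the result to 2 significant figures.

d = 210 m

Applying the work–energy principle:
At rest all PE has been dissipated by friction: mgh = μ_k m g d
d = h/μ_k = 18/0.084 = 214.3 m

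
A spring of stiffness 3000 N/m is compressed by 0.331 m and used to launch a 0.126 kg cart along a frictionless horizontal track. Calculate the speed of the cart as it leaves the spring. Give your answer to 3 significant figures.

v = 51.1 m/s

The cart leaves the spring when the spring is at natural length, so ½kx² = ½mv²
v = x√(k/m) = 0.331 × √(3000/0.126) = 51.07 m/s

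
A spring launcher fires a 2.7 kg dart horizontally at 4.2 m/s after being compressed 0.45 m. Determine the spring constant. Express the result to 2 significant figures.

k = 240 N/m

½kx² = ½mv²
k = mv²/x² = (2.7)(4.2)²/(0.45)² = 235.2 N/m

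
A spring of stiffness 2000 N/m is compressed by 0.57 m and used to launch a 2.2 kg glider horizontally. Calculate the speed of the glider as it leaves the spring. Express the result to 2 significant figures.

The glider leaves the spring when the spring is at natural length, so ½kx² = ½mv²
v = x√(k/m) = 0.57 × √(2000/2.2) = 17.19 m/s

v = 17 m/s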